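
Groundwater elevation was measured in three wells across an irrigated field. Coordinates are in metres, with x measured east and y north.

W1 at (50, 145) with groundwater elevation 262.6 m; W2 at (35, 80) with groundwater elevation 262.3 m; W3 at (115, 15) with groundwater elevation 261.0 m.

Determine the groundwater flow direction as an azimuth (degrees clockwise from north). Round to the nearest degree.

124°

Taking W1 as reference: W2−W1 = (-15, -65, -0.3); W3−W1 = (65, -130, -1.6).
Determinant of the coordinate differences = (-15)·(-130) − 65·(-65) = 6175.
∂h/∂x = [(-0.3)·(-130) − (-1.6)·(-65)] / 6175 = -0.01053
∂h/∂y = [(-15)·(-1.6) − 65·(-0.3)] / 6175 = +0.007045
Flow direction (−∇h) has components (+0.01053 E, -0.007045 N).
Azimuth = atan2(E, N) = atan2(+0.01053, -0.007045) = 123.8° ≈ 124°.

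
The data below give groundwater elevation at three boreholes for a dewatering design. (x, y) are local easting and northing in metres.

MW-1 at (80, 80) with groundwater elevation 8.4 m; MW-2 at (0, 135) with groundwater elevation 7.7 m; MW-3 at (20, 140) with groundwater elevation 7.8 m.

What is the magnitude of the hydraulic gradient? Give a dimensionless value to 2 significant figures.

0.0072

Differences from MW-1: to MW-2 (Δx, Δy, Δh) = (-80, 55, -0.7); to MW-3 = (-60, 60, -0.6).
Solve a·Δx + b·Δy = Δh: det = (-80)·60 − (-60)·55 = -1500.
∂h/∂x = [(-0.7)·60 − (-0.6)·55] / -1500 = +0.006000
∂h/∂y = [(-80)·(-0.6) − (-60)·(-0.7)] / -1500 = -0.004000
|∇h| = √(0.006000² + -0.004000²) = 0.007211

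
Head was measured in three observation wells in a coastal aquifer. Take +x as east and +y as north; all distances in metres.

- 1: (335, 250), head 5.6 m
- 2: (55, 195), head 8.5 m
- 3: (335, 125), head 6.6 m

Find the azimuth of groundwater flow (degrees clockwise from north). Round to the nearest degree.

With h = a·x + b·y + c and 1 as origin, the differences give:
  (-280)·a + (-55)·b = +2.9
  0·a + (-125)·b = +1.0
Eliminate b (×(-125) and ×(-55), subtract): 35000·a = -307.50 → a = ∂h/∂x = -0.008786
Back-substitute: b = ∂h/∂y = -0.008000.
Flow direction (−∇h) has components (+0.008786 E, +0.008000 N).
Azimuth = atan2(E, N) = atan2(+0.008786, +0.008000) = 47.7° ≈ 048°.

048°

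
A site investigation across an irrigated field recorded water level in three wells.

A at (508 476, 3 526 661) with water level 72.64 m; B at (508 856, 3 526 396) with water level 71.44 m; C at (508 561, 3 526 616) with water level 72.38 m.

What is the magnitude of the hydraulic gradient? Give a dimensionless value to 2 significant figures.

With h = a·x + b·y + c and A as origin, the differences give:
  380·a + (-265)·b = -1.20
  85·a + (-45)·b = -0.26
Eliminate b (×(-45) and ×(-265), subtract): 5425·a = -14.900 → a = ∂h/∂x = -0.002747
Back-substitute: b = ∂h/∂y = +0.0005899.
|∇h| = √(-0.002747² + 0.0005899²) = 0.00281

0.0028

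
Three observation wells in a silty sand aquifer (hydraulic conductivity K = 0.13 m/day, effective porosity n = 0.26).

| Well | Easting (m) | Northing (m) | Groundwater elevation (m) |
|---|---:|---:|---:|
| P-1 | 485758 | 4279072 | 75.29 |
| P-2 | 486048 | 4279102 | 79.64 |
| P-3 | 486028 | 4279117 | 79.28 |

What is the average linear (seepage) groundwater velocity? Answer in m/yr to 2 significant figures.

2.9 m/yr

With h = a·x + b·y + c and P-1 as origin, the differences give:
  290·a + 30·b = +4.35
  270·a + 45·b = +3.99
Eliminate b (×45 and ×30, subtract): 4950·a = 76.050 → a = ∂h/∂x = +0.01536
Back-substitute: b = ∂h/∂y = -0.003515.
|∇h| = √(0.01536² + -0.003515²) = 0.01576
Seepage velocity v = K·i/n = 0.13 × 0.01576 / 0.26 = 0.00788 m/day = 2.878 m/yr.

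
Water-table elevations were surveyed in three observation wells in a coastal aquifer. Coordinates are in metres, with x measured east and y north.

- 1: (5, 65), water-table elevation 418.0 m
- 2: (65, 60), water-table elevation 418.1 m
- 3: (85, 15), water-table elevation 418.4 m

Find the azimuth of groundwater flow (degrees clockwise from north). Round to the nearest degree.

349°

Differences from 1: to 2 (Δx, Δy, Δh) = (60, -5, +0.1); to 3 = (80, -50, +0.4).
Determinant of the coordinate differences = 60·(-50) − 80·(-5) = -2600.
∂h/∂x = [(+0.1)·(-50) − (+0.4)·(-5)] / -2600 = +0.001154
∂h/∂y = [60·(+0.4) − 80·(+0.1)] / -2600 = -0.006154
Flow direction (−∇h) has components (-0.001154 E, +0.006154 N).
Azimuth = atan2(E, N) = atan2(-0.001154, +0.006154) = 349.4° ≈ 349°.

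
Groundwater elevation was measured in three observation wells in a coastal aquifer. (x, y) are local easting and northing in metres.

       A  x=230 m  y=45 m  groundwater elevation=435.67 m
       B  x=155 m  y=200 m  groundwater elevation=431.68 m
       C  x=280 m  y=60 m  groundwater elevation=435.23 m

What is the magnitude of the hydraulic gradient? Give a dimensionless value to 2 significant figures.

0.026

Differences from A: to B (Δx, Δy, Δh) = (-75, 155, -3.99); to C = (50, 15, -0.44).
Solve a·Δx + b·Δy = Δh: det = (-75)·15 − 50·155 = -8875.
∂h/∂x = [(-3.99)·15 − (-0.44)·155] / -8875 = -0.0009408
∂h/∂y = [(-75)·(-0.44) − 50·(-3.99)] / -8875 = -0.02620
|∇h| = √(-0.0009408² + -0.02620²) = 0.02622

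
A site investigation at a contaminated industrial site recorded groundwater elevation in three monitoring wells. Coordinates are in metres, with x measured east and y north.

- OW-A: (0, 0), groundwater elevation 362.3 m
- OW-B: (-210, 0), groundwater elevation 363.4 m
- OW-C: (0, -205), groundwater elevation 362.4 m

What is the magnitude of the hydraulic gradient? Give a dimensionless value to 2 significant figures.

∂h/∂x = (363.4 − 362.3) / (-210 − 0) = -0.005238
∂h/∂y = (362.4 − 362.3) / (-205 − 0) = -0.0004878
|∇h| = √(-0.005238² + -0.0004878²) = 0.005261

0.0053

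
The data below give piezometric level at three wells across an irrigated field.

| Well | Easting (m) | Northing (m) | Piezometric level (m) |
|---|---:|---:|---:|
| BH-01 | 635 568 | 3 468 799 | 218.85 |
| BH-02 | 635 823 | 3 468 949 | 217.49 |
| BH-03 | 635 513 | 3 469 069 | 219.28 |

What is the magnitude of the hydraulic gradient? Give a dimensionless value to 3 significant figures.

0.00562

Differences from BH-01: to BH-02 (Δx, Δy, Δh) = (255, 150, -1.36); to BH-03 = (-55, 270, +0.43).
Determinant of the coordinate differences = 255·270 − (-55)·150 = 77100.
∂h/∂x = [(-1.36)·270 − (+0.43)·150] / 77100 = -0.005599
∂h/∂y = [255·(+0.43) − (-55)·(-1.36)] / 77100 = +0.0004520
|∇h| = √(-0.005599² + 0.0004520²) = 0.005617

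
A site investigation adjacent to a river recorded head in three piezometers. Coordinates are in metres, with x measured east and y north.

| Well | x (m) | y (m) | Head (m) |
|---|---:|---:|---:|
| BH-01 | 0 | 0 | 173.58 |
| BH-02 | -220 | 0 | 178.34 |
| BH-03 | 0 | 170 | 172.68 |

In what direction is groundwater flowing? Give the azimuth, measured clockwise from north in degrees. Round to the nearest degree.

076°

∂h/∂x = (178.34 − 173.58) / (-220 − 0) = -0.02164
∂h/∂y = (172.68 − 173.58) / (170 − 0) = -0.005294
Flow direction (−∇h) has components (+0.02164 E, +0.005294 N).
Azimuth = atan2(E, N) = atan2(+0.02164, +0.005294) = 76.3° ≈ 076°.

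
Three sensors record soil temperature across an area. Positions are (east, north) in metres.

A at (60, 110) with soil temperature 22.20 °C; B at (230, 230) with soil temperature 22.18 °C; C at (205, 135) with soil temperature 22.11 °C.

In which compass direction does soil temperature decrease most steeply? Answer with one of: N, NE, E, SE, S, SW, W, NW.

SE

Taking A as reference: B−A = (170, 120, -0.02); C−A = (145, 25, -0.09).
Solve a·Δx + b·Δy = ΔT: det = 170·25 − 145·120 = -13150.
∂T/∂x = [(-0.02)·25 − (-0.09)·120] / -13150 = -0.0007833
∂T/∂y = [170·(-0.09) − 145·(-0.02)] / -13150 = +0.0009430
Steepest decrease is along −∇f = (+0.0007833 E, -0.0009430 N) → southeast.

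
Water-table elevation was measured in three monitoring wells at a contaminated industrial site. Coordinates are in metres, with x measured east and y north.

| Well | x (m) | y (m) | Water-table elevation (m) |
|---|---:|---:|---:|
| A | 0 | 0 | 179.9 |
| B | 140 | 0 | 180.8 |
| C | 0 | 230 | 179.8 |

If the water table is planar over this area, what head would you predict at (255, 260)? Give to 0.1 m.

181.4 m

∂h/∂x = (180.8 − 179.9) / (140 − 0) = +0.006429
∂h/∂y = (179.8 − 179.9) / (230 − 0) = -0.0004348
h(255, 260) = 179.9 + (+0.006429)·(255) + (-0.0004348)·(260) = 179.9 +1.639 -0.113 = 181.426 m.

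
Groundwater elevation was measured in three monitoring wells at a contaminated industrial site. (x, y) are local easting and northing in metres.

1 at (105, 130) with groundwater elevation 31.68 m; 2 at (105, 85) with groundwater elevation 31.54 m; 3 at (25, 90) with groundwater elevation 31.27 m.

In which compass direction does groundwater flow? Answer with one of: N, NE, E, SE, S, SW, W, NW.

SW

With h = a·x + b·y + c and 1 as origin, the differences give:
  0·a + (-45)·b = -0.14
  (-80)·a + (-40)·b = -0.41
Eliminate b (×(-40) and ×(-45), subtract): -3600·a = -12.850 → a = ∂h/∂x = +0.003569
Back-substitute: b = ∂h/∂y = +0.003111.
Flow = −∇h = (-0.003569 east, -0.003111 north), which points southwest.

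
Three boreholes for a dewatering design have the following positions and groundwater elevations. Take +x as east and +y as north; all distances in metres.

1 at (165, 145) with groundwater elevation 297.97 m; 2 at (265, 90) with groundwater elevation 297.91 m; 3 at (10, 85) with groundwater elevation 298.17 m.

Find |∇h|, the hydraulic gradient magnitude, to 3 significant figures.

Taking 1 as reference: 2−1 = (100, -55, -0.06); 3−1 = (-155, -60, +0.20).
Solve a·Δx + b·Δy = Δh: det = 100·(-60) − (-155)·(-55) = -14525.
∂h/∂x = [(-0.06)·(-60) − (+0.20)·(-55)] / -14525 = -0.001005
∂h/∂y = [100·(+0.20) − (-155)·(-0.06)] / -14525 = -0.0007367
|∇h| = √(-0.001005² + -0.0007367²) = 0.001246

0.00125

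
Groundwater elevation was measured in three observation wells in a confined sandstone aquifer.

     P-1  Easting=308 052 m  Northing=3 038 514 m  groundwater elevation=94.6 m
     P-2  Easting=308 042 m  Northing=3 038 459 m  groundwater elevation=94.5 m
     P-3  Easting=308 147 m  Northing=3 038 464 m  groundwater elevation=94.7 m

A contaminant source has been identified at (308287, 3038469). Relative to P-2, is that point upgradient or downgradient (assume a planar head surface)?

upgradient

Taking P-1 as reference: P-2−P-1 = (-10, -55, -0.1); P-3−P-1 = (95, -50, +0.1).
Determinant of the coordinate differences = (-10)·(-50) − 95·(-55) = 5725.
∂h/∂x = [(-0.1)·(-50) − (+0.1)·(-55)] / 5725 = +0.001834
∂h/∂y = [(-10)·(+0.1) − 95·(-0.1)] / 5725 = +0.001485
Head at (308287, 3038469) = 94.6 + (+0.001834)·(235) + (+0.001485)·(-45) = 94.96 m.
That is higher than the 94.5 m at P-2, so the point is upgradient.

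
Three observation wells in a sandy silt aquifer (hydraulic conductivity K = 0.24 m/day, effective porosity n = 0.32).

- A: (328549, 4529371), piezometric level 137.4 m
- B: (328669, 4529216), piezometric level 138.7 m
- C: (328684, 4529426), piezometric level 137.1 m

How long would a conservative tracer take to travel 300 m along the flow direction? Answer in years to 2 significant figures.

Taking A as reference: B−A = (120, -155, +1.3); C−A = (135, 55, -0.3).
Solve a·Δx + b·Δy = Δh: det = 120·55 − 135·(-155) = 27525.
∂h/∂x = [(+1.3)·55 − (-0.3)·(-155)] / 27525 = +0.0009083
∂h/∂y = [120·(-0.3) − 135·(+1.3)] / 27525 = -0.007684
|∇h| = √(0.0009083² + -0.007684²) = 0.007737
Seepage velocity v = K·i/n = 0.24 × 0.007737 / 0.32 = 0.005803 m/day.
t = 300 / 0.005803 = 5.17e+04 days = 142 years.

140 years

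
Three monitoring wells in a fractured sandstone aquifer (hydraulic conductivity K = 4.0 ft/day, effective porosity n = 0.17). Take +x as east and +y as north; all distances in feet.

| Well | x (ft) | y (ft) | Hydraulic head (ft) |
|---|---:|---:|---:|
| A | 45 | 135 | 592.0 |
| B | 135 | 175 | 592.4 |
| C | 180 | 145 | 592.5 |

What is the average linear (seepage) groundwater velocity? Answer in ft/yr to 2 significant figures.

35 ft/yr

Three-point gradient (reference A): Δ to B = (90, 40, +0.4), Δ to C = (135, 10, +0.5).
∂h/∂x = +0.003556, ∂h/∂y = +0.002000 (det = -4500).
|∇h| = √(0.003556² + 0.002000²) = 0.00408
Seepage velocity v = K·i/n = 4.0 × 0.00408 / 0.17 = 0.096 ft/day = 35.06 ft/yr.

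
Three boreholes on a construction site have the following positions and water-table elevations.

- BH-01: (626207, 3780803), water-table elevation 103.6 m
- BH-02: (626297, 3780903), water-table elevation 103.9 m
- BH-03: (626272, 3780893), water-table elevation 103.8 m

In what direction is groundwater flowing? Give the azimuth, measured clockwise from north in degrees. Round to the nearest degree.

282°

Three-point gradient (reference BH-01): Δ to BH-02 = (90, 100, +0.3), Δ to BH-03 = (65, 90, +0.2).
∂h/∂x = +0.004375, ∂h/∂y = -0.0009375 (det = 1600).
Flow direction (−∇h) has components (-0.004375 E, +0.0009375 N).
Azimuth = atan2(E, N) = atan2(-0.004375, +0.0009375) = 282.1° ≈ 282°.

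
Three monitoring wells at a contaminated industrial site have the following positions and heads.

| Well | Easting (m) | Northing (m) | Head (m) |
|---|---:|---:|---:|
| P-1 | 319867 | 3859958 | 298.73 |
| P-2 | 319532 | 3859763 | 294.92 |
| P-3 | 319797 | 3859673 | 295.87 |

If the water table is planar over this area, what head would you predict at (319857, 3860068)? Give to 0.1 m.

Taking P-1 as reference: P-2−P-1 = (-335, -195, -3.81); P-3−P-1 = (-70, -285, -2.86).
Determinant of the coordinate differences = (-335)·(-285) − (-70)·(-195) = 81825.
∂h/∂x = [(-3.81)·(-285) − (-2.86)·(-195)] / 81825 = +0.006455
∂h/∂y = [(-335)·(-2.86) − (-70)·(-3.81)] / 81825 = +0.008450
h(319857, 3860068) = 298.73 + (+0.006455)·(-10) + (+0.008450)·(110) = 298.73 -0.065 +0.929 = 299.595 m.

299.6 m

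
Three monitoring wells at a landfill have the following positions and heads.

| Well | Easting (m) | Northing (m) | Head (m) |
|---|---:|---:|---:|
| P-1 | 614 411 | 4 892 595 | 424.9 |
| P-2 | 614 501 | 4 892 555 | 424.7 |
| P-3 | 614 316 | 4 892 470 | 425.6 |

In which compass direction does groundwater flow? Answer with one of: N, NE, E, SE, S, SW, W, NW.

Taking P-1 as reference: P-2−P-1 = (90, -40, -0.2); P-3−P-1 = (-95, -125, +0.7).
Determinant of the coordinate differences = 90·(-125) − (-95)·(-40) = -15050.
∂h/∂x = [(-0.2)·(-125) − (+0.7)·(-40)] / -15050 = -0.003522
∂h/∂y = [90·(+0.7) − (-95)·(-0.2)] / -15050 = -0.002924
Flow = −∇h = (+0.003522 east, +0.002924 north), which points northeast.

NE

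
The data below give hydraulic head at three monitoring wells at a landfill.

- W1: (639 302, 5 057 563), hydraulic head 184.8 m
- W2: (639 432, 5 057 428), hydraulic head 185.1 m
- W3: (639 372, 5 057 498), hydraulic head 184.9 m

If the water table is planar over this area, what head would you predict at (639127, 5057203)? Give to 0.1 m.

Three-point gradient (reference W1): Δ to W2 = (130, -135, +0.3), Δ to W3 = (70, -65, +0.1).
∂h/∂x = -0.006000, ∂h/∂y = -0.008000 (det = 1000).
h(639127, 5057203) = 184.8 + (-0.006000)·(-175) + (-0.008000)·(-360) = 184.8 +1.050 +2.880 = 188.730 m.

188.7 m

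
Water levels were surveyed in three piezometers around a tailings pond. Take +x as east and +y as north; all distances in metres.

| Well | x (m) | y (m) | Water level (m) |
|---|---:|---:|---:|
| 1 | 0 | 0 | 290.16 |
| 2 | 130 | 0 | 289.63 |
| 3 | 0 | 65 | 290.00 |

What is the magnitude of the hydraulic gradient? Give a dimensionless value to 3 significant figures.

0.00476

∂h/∂x = (289.63 − 290.16) / (130 − 0) = -0.004077
∂h/∂y = (290.00 − 290.16) / (65 − 0) = -0.002462
|∇h| = √(-0.004077² + -0.002462²) = 0.004763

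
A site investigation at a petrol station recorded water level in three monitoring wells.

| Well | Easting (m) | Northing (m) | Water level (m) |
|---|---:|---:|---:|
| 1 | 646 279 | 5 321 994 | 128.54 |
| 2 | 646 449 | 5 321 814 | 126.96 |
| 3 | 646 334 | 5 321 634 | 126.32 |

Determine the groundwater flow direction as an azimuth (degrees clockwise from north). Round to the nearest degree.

Differences from 1: to 2 (Δx, Δy, Δh) = (170, -180, -1.58); to 3 = (55, -360, -2.22).
Solve a·Δx + b·Δy = Δh: det = 170·(-360) − 55·(-180) = -51300.
∂h/∂x = [(-1.58)·(-360) − (-2.22)·(-180)] / -51300 = -0.003298
∂h/∂y = [170·(-2.22) − 55·(-1.58)] / -51300 = +0.005663
Flow direction (−∇h) has components (+0.003298 E, -0.005663 N).
Azimuth = atan2(E, N) = atan2(+0.003298, -0.005663) = 149.8° ≈ 150°.

150°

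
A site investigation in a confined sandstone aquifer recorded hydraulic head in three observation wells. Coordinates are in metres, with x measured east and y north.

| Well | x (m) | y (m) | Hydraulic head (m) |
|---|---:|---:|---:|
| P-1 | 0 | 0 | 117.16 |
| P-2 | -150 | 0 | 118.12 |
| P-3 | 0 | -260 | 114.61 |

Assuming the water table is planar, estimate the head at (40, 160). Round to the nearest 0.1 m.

118.5 m

∂h/∂x = (118.12 − 117.16) / (-150 − 0) = -0.006400
∂h/∂y = (114.61 − 117.16) / (-260 − 0) = +0.009808
h(40, 160) = 117.16 + (-0.006400)·(40) + (+0.009808)·(160) = 117.16 -0.256 +1.569 = 118.473 m.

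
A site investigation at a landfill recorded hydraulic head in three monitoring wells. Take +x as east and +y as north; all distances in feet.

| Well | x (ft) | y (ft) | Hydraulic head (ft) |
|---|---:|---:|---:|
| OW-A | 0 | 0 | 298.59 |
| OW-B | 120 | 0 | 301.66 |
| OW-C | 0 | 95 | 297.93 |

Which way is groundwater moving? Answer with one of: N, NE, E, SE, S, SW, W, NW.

∂h/∂x = (301.66 − 298.59) / (120 − 0) = +0.02558
∂h/∂y = (297.93 − 298.59) / (95 − 0) = -0.006947
Flow = −∇h = (-0.02558 east, +0.006947 north), which points west.

W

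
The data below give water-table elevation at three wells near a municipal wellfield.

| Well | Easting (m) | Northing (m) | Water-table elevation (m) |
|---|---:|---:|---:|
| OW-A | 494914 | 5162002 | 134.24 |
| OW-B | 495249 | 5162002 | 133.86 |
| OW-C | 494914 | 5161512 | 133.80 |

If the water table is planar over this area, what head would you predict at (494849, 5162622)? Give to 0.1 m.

∂h/∂x = (133.86 − 134.24) / (495249 − 494914) = -0.001134
∂h/∂y = (133.80 − 134.24) / (5161512 − 5162002) = +0.0008980
h(494849, 5162622) = 134.24 + (-0.001134)·(-65) + (+0.0008980)·(620) = 134.24 +0.074 +0.557 = 134.870 m.

134.9 m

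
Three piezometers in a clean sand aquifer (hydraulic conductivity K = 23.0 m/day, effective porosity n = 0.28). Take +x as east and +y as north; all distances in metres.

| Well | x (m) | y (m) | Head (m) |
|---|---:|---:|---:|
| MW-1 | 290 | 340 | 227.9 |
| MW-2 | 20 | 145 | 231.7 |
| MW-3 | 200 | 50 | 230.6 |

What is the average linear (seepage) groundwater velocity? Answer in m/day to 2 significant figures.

0.94 m/day

Differences from MW-1: to MW-2 (Δx, Δy, Δh) = (-270, -195, +3.8); to MW-3 = (-90, -290, +2.7).
Solve a·Δx + b·Δy = Δh: det = (-270)·(-290) − (-90)·(-195) = 60750.
∂h/∂x = [(+3.8)·(-290) − (+2.7)·(-195)] / 60750 = -0.009473
∂h/∂y = [(-270)·(+2.7) − (-90)·(+3.8)] / 60750 = -0.006370
|∇h| = √(-0.009473² + -0.006370²) = 0.01142
Seepage velocity v = K·i/n = 23.0 × 0.01142 / 0.28 = 0.9381 m/day.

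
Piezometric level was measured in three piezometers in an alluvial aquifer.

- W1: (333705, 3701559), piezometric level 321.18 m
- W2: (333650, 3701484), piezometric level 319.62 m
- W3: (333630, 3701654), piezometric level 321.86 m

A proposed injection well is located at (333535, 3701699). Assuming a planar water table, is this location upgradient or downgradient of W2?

upgradient

Differences from W1: to W2 (Δx, Δy, Δh) = (-55, -75, -1.56); to W3 = (-75, 95, +0.68).
Solve a·Δx + b·Δy = Δh: det = (-55)·95 − (-75)·(-75) = -10850.
∂h/∂x = [(-1.56)·95 − (+0.68)·(-75)] / -10850 = +0.008959
∂h/∂y = [(-55)·(+0.68) − (-75)·(-1.56)] / -10850 = +0.01423
Head at (333535, 3701699) = 321.18 + (+0.008959)·(-170) + (+0.01423)·(140) = 321.65 m.
That is higher than the 319.62 m at W2, so the point is upgradient.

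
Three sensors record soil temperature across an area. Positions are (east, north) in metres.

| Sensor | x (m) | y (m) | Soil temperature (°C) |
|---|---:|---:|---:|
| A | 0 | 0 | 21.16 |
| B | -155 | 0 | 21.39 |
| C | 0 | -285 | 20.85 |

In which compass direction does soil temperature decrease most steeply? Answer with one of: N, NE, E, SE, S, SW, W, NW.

SE

∂T/∂x = (21.39 − 21.16) / (-155 − 0) = -0.001484
∂T/∂y = (20.85 − 21.16) / (-285 − 0) = +0.001088
Steepest decrease is along −∇f = (+0.001484 E, -0.001088 N) → southeast.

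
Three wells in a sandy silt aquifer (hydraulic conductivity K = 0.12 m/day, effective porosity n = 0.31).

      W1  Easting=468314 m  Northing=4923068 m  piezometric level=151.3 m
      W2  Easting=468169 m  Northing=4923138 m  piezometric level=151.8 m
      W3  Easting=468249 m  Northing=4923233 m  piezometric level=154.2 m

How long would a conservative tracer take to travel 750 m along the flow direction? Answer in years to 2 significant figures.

Differences from W1: to W2 (Δx, Δy, Δh) = (-145, 70, +0.5); to W3 = (-65, 165, +2.9).
Determinant of the coordinate differences = (-145)·165 − (-65)·70 = -19375.
∂h/∂x = [(+0.5)·165 − (+2.9)·70] / -19375 = +0.006219
∂h/∂y = [(-145)·(+2.9) − (-65)·(+0.5)] / -19375 = +0.02003
|∇h| = √(0.006219² + 0.02003²) = 0.02097
Seepage velocity v = K·i/n = 0.12 × 0.02097 / 0.31 = 0.008117 m/day.
t = 750 / 0.008117 = 9.24e+04 days = 253 years.

250 years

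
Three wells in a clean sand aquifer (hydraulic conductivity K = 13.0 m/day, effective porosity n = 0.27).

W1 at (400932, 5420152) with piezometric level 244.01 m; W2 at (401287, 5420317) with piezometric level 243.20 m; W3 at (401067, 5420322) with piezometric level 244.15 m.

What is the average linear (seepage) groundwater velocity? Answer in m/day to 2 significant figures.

0.29 m/day

Three-point gradient (reference W1): Δ to W2 = (355, 165, -0.81), Δ to W3 = (135, 170, +0.14).
∂h/∂x = -0.004223, ∂h/∂y = +0.004177 (det = 38075).
|∇h| = √(-0.004223² + 0.004177²) = 0.00594
Seepage velocity v = K·i/n = 13.0 × 0.00594 / 0.27 = 0.286 m/day.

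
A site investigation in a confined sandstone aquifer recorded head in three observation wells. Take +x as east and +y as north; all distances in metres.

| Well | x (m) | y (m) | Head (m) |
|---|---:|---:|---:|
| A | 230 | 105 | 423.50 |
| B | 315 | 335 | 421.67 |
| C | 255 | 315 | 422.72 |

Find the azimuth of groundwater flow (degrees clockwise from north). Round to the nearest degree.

084°

With h = a·x + b·y + c and A as origin, the differences give:
  85·a + 230·b = -1.83
  25·a + 210·b = -0.78
Eliminate b (×210 and ×230, subtract): 12100·a = -204.900 → a = ∂h/∂x = -0.01693
Back-substitute: b = ∂h/∂y = -0.001698.
Flow direction (−∇h) has components (+0.01693 E, +0.001698 N).
Azimuth = atan2(E, N) = atan2(+0.01693, +0.001698) = 84.3° ≈ 084°.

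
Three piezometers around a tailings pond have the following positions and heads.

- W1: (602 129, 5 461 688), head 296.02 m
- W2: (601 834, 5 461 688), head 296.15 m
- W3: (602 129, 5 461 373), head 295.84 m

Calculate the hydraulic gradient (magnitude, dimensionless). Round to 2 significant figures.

0.00072

∂h/∂x = (296.15 − 296.02) / (601834 − 602129) = -0.0004407
∂h/∂y = (295.84 − 296.02) / (5461373 − 5461688) = +0.0005714
|∇h| = √(-0.0004407² + 0.0005714²) = 0.0007216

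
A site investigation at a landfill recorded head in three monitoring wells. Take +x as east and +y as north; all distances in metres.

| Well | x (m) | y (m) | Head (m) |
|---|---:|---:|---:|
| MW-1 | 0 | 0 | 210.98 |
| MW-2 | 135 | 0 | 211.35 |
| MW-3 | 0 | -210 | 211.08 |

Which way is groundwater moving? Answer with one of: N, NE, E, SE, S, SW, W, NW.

∂h/∂x = (211.35 − 210.98) / (135 − 0) = +0.002741
∂h/∂y = (211.08 − 210.98) / (-210 − 0) = -0.0004762
Flow = −∇h = (-0.002741 east, +0.0004762 north), which points west.

W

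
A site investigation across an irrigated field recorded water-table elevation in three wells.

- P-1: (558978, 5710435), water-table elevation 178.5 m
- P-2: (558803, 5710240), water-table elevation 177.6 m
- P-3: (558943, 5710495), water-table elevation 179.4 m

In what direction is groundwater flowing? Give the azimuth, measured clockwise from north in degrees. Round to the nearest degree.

With h = a·x + b·y + c and P-1 as origin, the differences give:
  (-175)·a + (-195)·b = -0.9
  (-35)·a + 60·b = +0.9
Eliminate b (×60 and ×(-195), subtract): -17325·a = 121.50 → a = ∂h/∂x = -0.007013
Back-substitute: b = ∂h/∂y = +0.01091.
Flow direction (−∇h) has components (+0.007013 E, -0.01091 N).
Azimuth = atan2(E, N) = atan2(+0.007013, -0.01091) = 147.3° ≈ 147°.

147°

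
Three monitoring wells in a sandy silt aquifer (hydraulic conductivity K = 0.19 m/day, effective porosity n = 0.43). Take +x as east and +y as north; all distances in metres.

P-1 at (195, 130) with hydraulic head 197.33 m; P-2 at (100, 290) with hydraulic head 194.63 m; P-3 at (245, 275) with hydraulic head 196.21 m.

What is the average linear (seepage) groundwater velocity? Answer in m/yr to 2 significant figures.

2.4 m/yr

With h = a·x + b·y + c and P-1 as origin, the differences give:
  (-95)·a + 160·b = -2.70
  50·a + 145·b = -1.12
Eliminate b (×145 and ×160, subtract): -21775·a = -212.300 → a = ∂h/∂x = +0.009750
Back-substitute: b = ∂h/∂y = -0.01109.
|∇h| = √(0.009750² + -0.01109²) = 0.01477
Seepage velocity v = K·i/n = 0.19 × 0.01477 / 0.43 = 0.006526 m/day = 2.384 m/yr.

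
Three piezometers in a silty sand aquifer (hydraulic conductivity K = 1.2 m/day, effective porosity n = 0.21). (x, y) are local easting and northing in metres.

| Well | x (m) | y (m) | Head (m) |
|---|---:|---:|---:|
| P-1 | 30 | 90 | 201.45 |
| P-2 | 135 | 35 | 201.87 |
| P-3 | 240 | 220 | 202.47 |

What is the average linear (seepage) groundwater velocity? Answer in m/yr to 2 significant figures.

9.3 m/yr

With h = a·x + b·y + c and P-1 as origin, the differences give:
  105·a + (-55)·b = +0.42
  210·a + 130·b = +1.02
Eliminate b (×130 and ×(-55), subtract): 25200·a = 110.700 → a = ∂h/∂x = +0.004393
Back-substitute: b = ∂h/∂y = +0.0007500.
|∇h| = √(0.004393² + 0.0007500²) = 0.004457
Seepage velocity v = K·i/n = 1.2 × 0.004457 / 0.21 = 0.02547 m/day = 9.303 m/yr.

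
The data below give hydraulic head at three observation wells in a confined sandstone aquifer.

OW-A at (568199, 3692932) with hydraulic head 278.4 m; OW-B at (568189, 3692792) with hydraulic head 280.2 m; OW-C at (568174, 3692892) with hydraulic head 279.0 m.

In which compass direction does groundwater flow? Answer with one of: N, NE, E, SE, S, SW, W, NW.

N

Taking OW-A as reference: OW-B−OW-A = (-10, -140, +1.8); OW-C−OW-A = (-25, -40, +0.6).
Determinant of the coordinate differences = (-10)·(-40) − (-25)·(-140) = -3100.
∂h/∂x = [(+1.8)·(-40) − (+0.6)·(-140)] / -3100 = -0.003871
∂h/∂y = [(-10)·(+0.6) − (-25)·(+1.8)] / -3100 = -0.01258
Flow = −∇h = (+0.003871 east, +0.01258 north), which points north.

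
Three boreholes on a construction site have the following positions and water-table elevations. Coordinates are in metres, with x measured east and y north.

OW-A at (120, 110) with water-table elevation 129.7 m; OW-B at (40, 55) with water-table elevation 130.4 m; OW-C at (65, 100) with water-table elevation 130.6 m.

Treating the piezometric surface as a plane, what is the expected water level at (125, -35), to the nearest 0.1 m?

127.4 m

Differences from OW-A: to OW-B (Δx, Δy, Δh) = (-80, -55, +0.7); to OW-C = (-55, -10, +0.9).
Determinant of the coordinate differences = (-80)·(-10) − (-55)·(-55) = -2225.
∂h/∂x = [(+0.7)·(-10) − (+0.9)·(-55)] / -2225 = -0.01910
∂h/∂y = [(-80)·(+0.9) − (-55)·(+0.7)] / -2225 = +0.01506
h(125, -35) = 129.7 + (-0.01910)·(5) + (+0.01506)·(-145) = 129.7 -0.096 -2.183 = 127.421 m.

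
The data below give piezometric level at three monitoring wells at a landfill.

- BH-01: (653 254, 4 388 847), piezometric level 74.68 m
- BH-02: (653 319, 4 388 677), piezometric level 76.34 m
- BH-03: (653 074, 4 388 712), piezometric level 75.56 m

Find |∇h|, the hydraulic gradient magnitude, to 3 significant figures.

Three-point gradient (reference BH-01): Δ to BH-02 = (65, -170, +1.66), Δ to BH-03 = (-180, -135, +0.88).
∂h/∂x = +0.001892, ∂h/∂y = -0.009041 (det = -39375).
|∇h| = √(0.001892² + -0.009041²) = 0.009237

0.00924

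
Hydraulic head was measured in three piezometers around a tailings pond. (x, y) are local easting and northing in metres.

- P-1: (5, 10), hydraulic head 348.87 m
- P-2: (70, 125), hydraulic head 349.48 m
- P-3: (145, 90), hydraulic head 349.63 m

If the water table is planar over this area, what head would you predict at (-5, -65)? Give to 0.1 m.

Differences from P-1: to P-2 (Δx, Δy, Δh) = (65, 115, +0.61); to P-3 = (140, 80, +0.76).
Solve a·Δx + b·Δy = Δh: det = 65·80 − 140·115 = -10900.
∂h/∂x = [(+0.61)·80 − (+0.76)·115] / -10900 = +0.003541
∂h/∂y = [65·(+0.76) − 140·(+0.61)] / -10900 = +0.003303
h(-5, -65) = 348.87 + (+0.003541)·(-10) + (+0.003303)·(-75) = 348.87 -0.035 -0.248 = 348.587 m.

348.6 m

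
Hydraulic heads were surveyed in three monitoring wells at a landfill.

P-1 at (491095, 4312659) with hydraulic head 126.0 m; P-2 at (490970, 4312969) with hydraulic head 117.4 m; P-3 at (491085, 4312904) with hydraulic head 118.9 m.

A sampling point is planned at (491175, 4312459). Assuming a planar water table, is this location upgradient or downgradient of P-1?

Differences from P-1: to P-2 (Δx, Δy, Δh) = (-125, 310, -8.6); to P-3 = (-10, 245, -7.1).
Solve a·Δx + b·Δy = Δh: det = (-125)·245 − (-10)·310 = -27525.
∂h/∂x = [(-8.6)·245 − (-7.1)·310] / -27525 = -0.003415
∂h/∂y = [(-125)·(-7.1) − (-10)·(-8.6)] / -27525 = -0.02912
Head at (491175, 4312459) = 126.0 + (-0.003415)·(80) + (-0.02912)·(-200) = 131.55 m.
That is higher than the 126.0 m at P-1, so the point is upgradient.

upgradient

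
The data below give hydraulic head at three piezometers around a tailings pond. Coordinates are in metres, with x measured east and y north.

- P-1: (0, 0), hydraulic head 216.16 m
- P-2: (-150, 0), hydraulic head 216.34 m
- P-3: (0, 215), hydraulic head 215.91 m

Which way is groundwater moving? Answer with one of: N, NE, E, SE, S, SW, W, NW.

NE

∂h/∂x = (216.34 − 216.16) / (-150 − 0) = -0.001200
∂h/∂y = (215.91 − 216.16) / (215 − 0) = -0.001163
Flow = −∇h = (+0.001200 east, +0.001163 north), which points northeast.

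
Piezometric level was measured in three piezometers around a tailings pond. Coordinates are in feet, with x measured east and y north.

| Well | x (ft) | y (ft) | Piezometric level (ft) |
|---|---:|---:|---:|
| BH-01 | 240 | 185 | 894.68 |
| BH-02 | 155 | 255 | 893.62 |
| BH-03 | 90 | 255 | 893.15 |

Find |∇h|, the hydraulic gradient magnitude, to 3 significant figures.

0.00963

Taking BH-01 as reference: BH-02−BH-01 = (-85, 70, -1.06); BH-03−BH-01 = (-150, 70, -1.53).
Determinant of the coordinate differences = (-85)·70 − (-150)·70 = 4550.
∂h/∂x = [(-1.06)·70 − (-1.53)·70] / 4550 = +0.007231
∂h/∂y = [(-85)·(-1.53) − (-150)·(-1.06)] / 4550 = -0.006363
|∇h| = √(0.007231² + -0.006363²) = 0.009632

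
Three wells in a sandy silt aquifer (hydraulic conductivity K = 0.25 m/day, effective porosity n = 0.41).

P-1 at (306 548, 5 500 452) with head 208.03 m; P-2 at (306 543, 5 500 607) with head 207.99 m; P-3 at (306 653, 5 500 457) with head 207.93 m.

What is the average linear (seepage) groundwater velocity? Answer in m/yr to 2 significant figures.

Three-point gradient (reference P-1): Δ to P-2 = (-5, 155, -0.04), Δ to P-3 = (105, 5, -0.10).
∂h/∂x = -0.0009387, ∂h/∂y = -0.0002883 (det = -16300).
|∇h| = √(-0.0009387² + -0.0002883²) = 0.000982
Seepage velocity v = K·i/n = 0.25 × 0.000982 / 0.41 = 0.0005988 m/day = 0.2187 m/yr.

0.22 m/yr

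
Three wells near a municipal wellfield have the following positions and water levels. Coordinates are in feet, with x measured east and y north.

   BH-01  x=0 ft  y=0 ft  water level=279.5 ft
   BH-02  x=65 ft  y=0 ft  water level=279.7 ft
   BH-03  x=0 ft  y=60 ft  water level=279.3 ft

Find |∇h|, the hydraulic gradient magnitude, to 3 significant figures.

0.00454

∂h/∂x = (279.7 − 279.5) / (65 − 0) = +0.003077
∂h/∂y = (279.3 − 279.5) / (60 − 0) = -0.003333
|∇h| = √(0.003077² + -0.003333²) = 0.004536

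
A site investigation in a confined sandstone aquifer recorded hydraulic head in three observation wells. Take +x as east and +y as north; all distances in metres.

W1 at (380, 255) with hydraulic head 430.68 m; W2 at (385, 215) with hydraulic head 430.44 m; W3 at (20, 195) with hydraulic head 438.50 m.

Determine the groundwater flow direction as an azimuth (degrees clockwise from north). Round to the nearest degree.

098°

With h = a·x + b·y + c and W1 as origin, the differences give:
  5·a + (-40)·b = -0.24
  (-360)·a + (-60)·b = +7.82
Eliminate b (×(-60) and ×(-40), subtract): -14700·a = 327.200 → a = ∂h/∂x = -0.02226
Back-substitute: b = ∂h/∂y = +0.003218.
Flow direction (−∇h) has components (+0.02226 E, -0.003218 N).
Azimuth = atan2(E, N) = atan2(+0.02226, -0.003218) = 98.2° ≈ 098°.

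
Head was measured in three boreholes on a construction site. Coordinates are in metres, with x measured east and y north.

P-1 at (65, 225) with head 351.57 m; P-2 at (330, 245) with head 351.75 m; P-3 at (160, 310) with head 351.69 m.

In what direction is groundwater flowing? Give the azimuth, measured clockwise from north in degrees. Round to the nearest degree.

221°

With h = a·x + b·y + c and P-1 as origin, the differences give:
  265·a + 20·b = +0.18
  95·a + 85·b = +0.12
Eliminate b (×85 and ×20, subtract): 20625·a = 12.900 → a = ∂h/∂x = +0.0006255
Back-substitute: b = ∂h/∂y = +0.0007127.
Flow direction (−∇h) has components (-0.0006255 E, -0.0007127 N).
Azimuth = atan2(E, N) = atan2(-0.0006255, -0.0007127) = 221.3° ≈ 221°.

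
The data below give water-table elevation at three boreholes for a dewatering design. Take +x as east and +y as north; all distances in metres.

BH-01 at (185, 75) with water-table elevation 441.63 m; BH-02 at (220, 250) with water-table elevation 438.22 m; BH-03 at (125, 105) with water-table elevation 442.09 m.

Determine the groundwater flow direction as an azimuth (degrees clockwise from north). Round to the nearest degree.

044°

Taking BH-01 as reference: BH-02−BH-01 = (35, 175, -3.41); BH-03−BH-01 = (-60, 30, +0.46).
Solve a·Δx + b·Δy = Δh: det = 35·30 − (-60)·175 = 11550.
∂h/∂x = [(-3.41)·30 − (+0.46)·175] / 11550 = -0.01583
∂h/∂y = [35·(+0.46) − (-60)·(-3.41)] / 11550 = -0.01632
Flow direction (−∇h) has components (+0.01583 E, +0.01632 N).
Azimuth = atan2(E, N) = atan2(+0.01583, +0.01632) = 44.1° ≈ 044°.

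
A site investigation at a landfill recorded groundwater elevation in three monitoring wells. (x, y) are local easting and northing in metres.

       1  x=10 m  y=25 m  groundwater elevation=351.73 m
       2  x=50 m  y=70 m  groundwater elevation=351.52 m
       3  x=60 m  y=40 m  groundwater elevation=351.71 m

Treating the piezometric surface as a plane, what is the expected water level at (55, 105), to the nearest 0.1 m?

351.3 m

Taking 1 as reference: 2−1 = (40, 45, -0.21); 3−1 = (50, 15, -0.02).
Determinant of the coordinate differences = 40·15 − 50·45 = -1650.
∂h/∂x = [(-0.21)·15 − (-0.02)·45] / -1650 = +0.001364
∂h/∂y = [40·(-0.02) − 50·(-0.21)] / -1650 = -0.005879
h(55, 105) = 351.73 + (+0.001364)·(45) + (-0.005879)·(80) = 351.73 +0.061 -0.470 = 351.321 m.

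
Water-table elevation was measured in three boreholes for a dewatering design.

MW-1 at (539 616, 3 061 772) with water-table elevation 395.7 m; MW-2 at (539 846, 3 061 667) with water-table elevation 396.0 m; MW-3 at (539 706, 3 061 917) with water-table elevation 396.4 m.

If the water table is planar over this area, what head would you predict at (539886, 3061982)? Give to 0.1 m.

Taking MW-1 as reference: MW-2−MW-1 = (230, -105, +0.3); MW-3−MW-1 = (90, 145, +0.7).
Solve a·Δx + b·Δy = Δh: det = 230·145 − 90·(-105) = 42800.
∂h/∂x = [(+0.3)·145 − (+0.7)·(-105)] / 42800 = +0.002734
∂h/∂y = [230·(+0.7) − 90·(+0.3)] / 42800 = +0.003131
h(539886, 3061982) = 395.7 + (+0.002734)·(270) + (+0.003131)·(210) = 395.7 +0.738 +0.657 = 397.096 m.

397.1 m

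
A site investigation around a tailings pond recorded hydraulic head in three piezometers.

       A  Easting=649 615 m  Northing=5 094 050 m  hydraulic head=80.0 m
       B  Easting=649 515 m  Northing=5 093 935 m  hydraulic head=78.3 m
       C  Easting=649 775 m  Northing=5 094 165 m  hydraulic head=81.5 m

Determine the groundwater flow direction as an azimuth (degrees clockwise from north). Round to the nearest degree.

Three-point gradient (reference A): Δ to B = (-100, -115, -1.7), Δ to C = (160, 115, +1.5).
∂h/∂x = -0.003333, ∂h/∂y = +0.01768 (det = 6900).
Flow direction (−∇h) has components (+0.003333 E, -0.01768 N).
Azimuth = atan2(E, N) = atan2(+0.003333, -0.01768) = 169.3° ≈ 169°.

169°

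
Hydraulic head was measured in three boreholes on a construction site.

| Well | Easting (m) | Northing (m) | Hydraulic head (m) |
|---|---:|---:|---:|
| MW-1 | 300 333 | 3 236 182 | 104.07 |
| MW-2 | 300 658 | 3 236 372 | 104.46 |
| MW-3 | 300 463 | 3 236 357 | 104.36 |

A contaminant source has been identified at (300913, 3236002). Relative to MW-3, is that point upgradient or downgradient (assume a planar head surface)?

With h = a·x + b·y + c and MW-1 as origin, the differences give:
  325·a + 190·b = +0.39
  130·a + 175·b = +0.29
Eliminate b (×175 and ×190, subtract): 32175·a = 13.150 → a = ∂h/∂x = +0.0004087
Back-substitute: b = ∂h/∂y = +0.001354.
Head at (300913, 3236002) = 104.07 + (+0.0004087)·(580) + (+0.001354)·(-180) = 104.06 m.
That is lower than the 104.36 m at MW-3, so the point is downgradient.

downgradient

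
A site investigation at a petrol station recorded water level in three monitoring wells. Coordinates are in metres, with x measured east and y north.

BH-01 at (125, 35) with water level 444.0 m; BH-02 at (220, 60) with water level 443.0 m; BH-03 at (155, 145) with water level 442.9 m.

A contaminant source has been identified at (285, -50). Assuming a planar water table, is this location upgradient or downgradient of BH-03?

Taking BH-01 as reference: BH-02−BH-01 = (95, 25, -1.0); BH-03−BH-01 = (30, 110, -1.1).
Determinant of the coordinate differences = 95·110 − 30·25 = 9700.
∂h/∂x = [(-1.0)·110 − (-1.1)·25] / 9700 = -0.008505
∂h/∂y = [95·(-1.1) − 30·(-1.0)] / 9700 = -0.007680
Head at (285, -50) = 444.0 + (-0.008505)·(160) + (-0.007680)·(-85) = 443.29 m.
That is higher than the 442.9 m at BH-03, so the point is upgradient.

upgradient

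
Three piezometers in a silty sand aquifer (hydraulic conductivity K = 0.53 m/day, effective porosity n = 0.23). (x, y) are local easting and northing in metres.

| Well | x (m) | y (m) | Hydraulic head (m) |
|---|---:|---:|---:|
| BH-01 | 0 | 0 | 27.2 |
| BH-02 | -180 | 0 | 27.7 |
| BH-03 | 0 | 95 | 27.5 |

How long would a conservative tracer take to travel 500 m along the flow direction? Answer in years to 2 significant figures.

140 years

∂h/∂x = (27.7 − 27.2) / (-180 − 0) = -0.002778
∂h/∂y = (27.5 − 27.2) / (95 − 0) = +0.003158
|∇h| = √(-0.002778² + 0.003158²) = 0.004206
Seepage velocity v = K·i/n = 0.53 × 0.004206 / 0.23 = 0.009692 m/day.
t = 500 / 0.009692 = 5.159e+04 days = 141 years.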